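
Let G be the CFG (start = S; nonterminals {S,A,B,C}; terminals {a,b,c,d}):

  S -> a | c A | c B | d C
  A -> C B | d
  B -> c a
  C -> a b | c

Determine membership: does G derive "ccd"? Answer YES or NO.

Convert to CNF:
  S -> T0 A | T0 B | T3 C | a
  A -> C B | d
  B -> T0 T1
  C -> T1 T2 | c
  T0 -> c
  T1 -> a
  T2 -> b
  T3 -> d

CYK table (by increasing span):
  [0..0]={C,T0}  "c"  orig:{C}
  [1..1]={C,T0}  "c"  orig:{C}
  [2..2]={A,T3}  "d"  orig:{A}
  [0..1]=∅  "cc"
  [1..2]={S}  "cd"
  [0..2]=∅  "ccd"

S ∉ T[0,2] ⇒ NO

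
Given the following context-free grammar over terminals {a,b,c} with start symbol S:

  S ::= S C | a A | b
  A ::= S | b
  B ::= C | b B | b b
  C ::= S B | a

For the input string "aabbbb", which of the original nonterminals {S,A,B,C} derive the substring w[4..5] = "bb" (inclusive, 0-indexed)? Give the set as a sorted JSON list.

Convert to CNF:
  S -> S C | T0 A | b
  A -> S C | T0 A | b
  B -> S B | T1 B | T1 T1 | a
  C -> S B | a
  T0 -> a
  T1 -> b

CYK table (by increasing span) (cells [i..j] with 4 ≤ i ≤ j ≤ 5 only):
  cell(4,4) b: {A,S,T1}  orig:{A,S}
  cell(5,5) b: {A,S,T1}  orig:{A,S}
  cell(4,5) bb: {B}

Original NTs in T[4,5] deriving "bb": ["B"]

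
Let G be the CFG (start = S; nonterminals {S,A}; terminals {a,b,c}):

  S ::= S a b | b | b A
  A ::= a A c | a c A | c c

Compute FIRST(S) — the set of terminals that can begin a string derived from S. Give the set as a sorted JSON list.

FIRST iteration:
round 1:
  A via A→a A c: +{a}
  A via A→c c: +{c}
  S via S→b: +{b}
  FIRST(S)={b}  FIRST(A)={a,c}
round 2: (stable)
  FIRST(S)={b}  FIRST(A)={a,c}

FIRST(S) = ["b"]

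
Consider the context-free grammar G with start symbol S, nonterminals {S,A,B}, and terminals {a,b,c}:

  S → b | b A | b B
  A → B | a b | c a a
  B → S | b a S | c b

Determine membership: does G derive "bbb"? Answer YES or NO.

Convert to CNF:
  S -> T1 A | T1 B | b
  A -> T0 T1 | T1 A | T1 B | T1 X3 | T2 T1 | T2 X4 | b
  B -> T1 A | T1 B | T1 X5 | T2 T1 | b
  T0 -> a
  T1 -> b
  T2 -> c
  X3 -> T0 S
  X4 -> T0 T0
  X5 -> T0 S

CYK table (by increasing span):
  [0..0]={A,B,S,T1}  "b"  orig:{A,B,S}
  [1..1]={A,B,S,T1}  "b"  orig:{A,B,S}
  [2..2]={A,B,S,T1}  "b"  orig:{A,B,S}
  [0..1]={A,B,S}  "bb"
  [1..2]={A,B,S}  "bb"
  [0..2]={A,B,S}  "bbb"

S ∈ T[0,2] ⇒ YES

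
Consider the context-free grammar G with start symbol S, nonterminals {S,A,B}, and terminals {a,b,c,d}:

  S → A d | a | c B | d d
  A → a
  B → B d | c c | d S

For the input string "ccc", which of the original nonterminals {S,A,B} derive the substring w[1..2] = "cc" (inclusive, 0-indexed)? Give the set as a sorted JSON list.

Convert to CNF:
  S -> A T0 | T0 T0 | T1 B | a
  A -> a
  B -> B T0 | T0 S | T1 T1
  T0 -> d
  T1 -> c

CYK fill — only the sub-triangle for w[1..2]:
  [1..1]={T1}  "c"  orig:{}
  [2..2]={T1}  "c"  orig:{}
  [1..2]={B}  "cc"

Original NTs in T[1,2] deriving "cc": ["B"]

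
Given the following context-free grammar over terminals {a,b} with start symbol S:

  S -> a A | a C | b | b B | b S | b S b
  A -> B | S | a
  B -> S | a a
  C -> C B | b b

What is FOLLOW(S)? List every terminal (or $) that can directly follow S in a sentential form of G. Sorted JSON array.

Compute FIRST by fixpoint:
pass 1:
  A via A→a: +{a}
  B via B→a a: +{a}
  C via C→b b: +{b}
  S via S→a A: +{a}
  S via S→b: +{b}
  S: {a,b}  A: {a}  B: {a}  C: {b}
pass 2:
  A via A→S: +{b}
  B via B→S: +{b}
  S: {a,b}  A: {a,b}  B: {a,b}  C: {b}
pass 3: done
  S: {a,b}  A: {a,b}  B: {a,b}  C: {b}

FOLLOW iteration:
initialize: $ ∈ FOLLOW(S)
[1]
  C→C B: FOLLOW(C) ⊇ FIRST(B) = {a,b}; new: +{a,b}
  C→C B: FOLLOW(B) ⊇ FOLLOW(C) ⊇ {a,b}; new: +{a,b}
  S→a A: FOLLOW(A) ⊇ FOLLOW(S) ⊇ {$}; new: +{$}
  S→a C: FOLLOW(C) ⊇ FOLLOW(S) ⊇ {$}; new: +{$}
  S→b B: FOLLOW(B) ⊇ FOLLOW(S) ⊇ {$}; new: +{$}
  S→b S b: FOLLOW(S) ⊇ FIRST(b) = {b}; new: +{b}
  FOLLOW(S)={$,b}  FOLLOW(A)={$}  FOLLOW(B)={$,a,b}  FOLLOW(C)={$,a,b}
[2]
  B→S: FOLLOW(S) ⊇ FOLLOW(B) ⊇ {$,a,b}; new: +{a}
  S→a A: FOLLOW(A) ⊇ FOLLOW(S) ⊇ {$,a,b}; new: +{a,b}
  FOLLOW(S)={$,a,b}  FOLLOW(A)={$,a,b}  FOLLOW(B)={$,a,b}  FOLLOW(C)={$,a,b}
[3] (stable)
  FOLLOW(S)={$,a,b}  FOLLOW(A)={$,a,b}  FOLLOW(B)={$,a,b}  FOLLOW(C)={$,a,b}

FOLLOW(S) = ["$", "a", "b"]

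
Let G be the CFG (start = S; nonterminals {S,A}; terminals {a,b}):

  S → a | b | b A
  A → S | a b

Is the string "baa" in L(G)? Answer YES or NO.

CNF form of G:
  S -> T1 A | a | b
  A -> T0 T1 | T1 A | a | b
  T0 -> a
  T1 -> b

CYK fill:
  cell(0,0) b: {A,S,T1}  orig:{A,S}
  cell(1,1) a: {A,S,T0}  orig:{A,S}
  cell(2,2) a: {A,S,T0}  orig:{A,S}
  cell(0,1) ba: {A,S}
  cell(1,2) aa: ∅
  cell(0,2) baa: ∅

S ∉ T[0,2] ⇒ NO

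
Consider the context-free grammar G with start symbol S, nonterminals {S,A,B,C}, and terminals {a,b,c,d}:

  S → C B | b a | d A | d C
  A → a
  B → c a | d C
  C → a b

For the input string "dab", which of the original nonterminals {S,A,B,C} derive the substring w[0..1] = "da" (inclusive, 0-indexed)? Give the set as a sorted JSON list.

Convert to CNF:
  S -> C B | T2 A | T2 C | T3 T1
  A -> a
  B -> T0 T1 | T2 C
  C -> T1 T3
  T0 -> c
  T1 -> a
  T2 -> d
  T3 -> b

Fill CYK table bottom-up — only the sub-triangle for w[0..1]:
  T[0,0] 'd' = {T2}  orig:{}
  T[1,1] 'a' = {A,T1}  orig:{A}
  T[0,1] 'da' = {S}

Original NTs in T[0,1] deriving "da": ["S"]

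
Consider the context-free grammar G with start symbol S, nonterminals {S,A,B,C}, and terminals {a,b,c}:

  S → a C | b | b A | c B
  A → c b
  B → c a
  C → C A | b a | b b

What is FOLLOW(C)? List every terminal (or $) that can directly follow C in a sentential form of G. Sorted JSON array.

FIRST sets, iterate to fixpoint:
iter 1:
  A via A→c b: +{c}
  B via B→c a: +{c}
  C via C→b a: +{b}
  S via S→a C: +{a}
  S via S→b: +{b}
  S via S→c B: +{c}
  FIRST[S]={a,b,c}  FIRST[A]={c}  FIRST[B]={c}  FIRST[C]={b}
iter 2: done
  FIRST[S]={a,b,c}  FIRST[A]={c}  FIRST[B]={c}  FIRST[C]={b}

FOLLOW sets:
seed FOLLOW(S) with $
iter 1:
  C→C A: FOLLOW(C) ⊇ FIRST(A) = {c}; new: +{c}
  C→C A: FOLLOW(A) ⊇ FOLLOW(C) ⊇ {c}; new: +{c}
  S→a C: FOLLOW(C) ⊇ FOLLOW(S) ⊇ {$}; new: +{$}
  S→b A: FOLLOW(A) ⊇ FOLLOW(S) ⊇ {$}; new: +{$}
  S→c B: FOLLOW(B) ⊇ FOLLOW(S) ⊇ {$}; new: +{$}
  FOLLOW[S]={$}  FOLLOW[A]={$,c}  FOLLOW[B]={$}  FOLLOW[C]={$,c}
iter 2: done
  FOLLOW[S]={$}  FOLLOW[A]={$,c}  FOLLOW[B]={$}  FOLLOW[C]={$,c}

FOLLOW(C) = ["$", "c"]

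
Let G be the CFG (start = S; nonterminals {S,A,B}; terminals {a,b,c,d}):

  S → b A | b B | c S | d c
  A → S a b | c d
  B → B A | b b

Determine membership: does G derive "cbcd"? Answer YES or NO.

CNF form of G:
  S -> T1 A | T1 B | T2 S | T3 T2
  A -> S X4 | T2 T3
  B -> B A | T1 T1
  T0 -> a
  T1 -> b
  T2 -> c
  T3 -> d
  X4 -> T0 T1

CYK table (by increasing span):
  T[0,0] 'c' = {T2}  orig:{}
  T[1,1] 'b' = {T1}  orig:{}
  T[2,2] 'c' = {T2}  orig:{}
  T[3,3] 'd' = {T3}  orig:{}
  T[0,1] 'cb' = ∅
  T[1,2] 'bc' = ∅
  T[2,3] 'cd' = {A}
  T[0,2] 'cbc' = ∅
  T[1,3] 'bcd' = {S}
  T[0,3] 'cbcd' = {S}

S ∈ T[0,3] ⇒ YES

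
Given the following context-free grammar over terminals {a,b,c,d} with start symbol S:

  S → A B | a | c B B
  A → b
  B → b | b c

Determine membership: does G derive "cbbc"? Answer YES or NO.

Convert to CNF:
  S -> A B | T1 X2 | a
  A -> b
  B -> T0 T1 | b
  T0 -> b
  T1 -> c
  X2 -> B B

CYK fill:
  cell(0,0) c: {T1}  orig:{}
  cell(1,1) b: {A,B,T0}  orig:{A,B}
  cell(2,2) b: {A,B,T0}  orig:{A,B}
  cell(3,3) c: {T1}  orig:{}
  cell(0,1) cb: ∅
  cell(1,2) bb: {S,X2}  orig:{S}
  cell(2,3) bc: {B}
  cell(0,2) cbb: {S}
  cell(1,3) bbc: {S,X2}  orig:{S}
  cell(0,3) cbbc: {S}

S ∈ T[0,3] ⇒ YES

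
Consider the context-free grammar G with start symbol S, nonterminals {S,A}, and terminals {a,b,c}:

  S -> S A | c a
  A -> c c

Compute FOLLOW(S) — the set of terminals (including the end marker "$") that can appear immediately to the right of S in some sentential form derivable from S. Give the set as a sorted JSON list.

Compute FIRST by fixpoint:
round 1:
  A via A→c c: +{c}
  S via S→c a: +{c}
  FIRST(S)={c}  FIRST(A)={c}
round 2: done
  FIRST(S)={c}  FIRST(A)={c}

FOLLOW sets:
initialize: $ ∈ FOLLOW(S)
[1]
  S→S A: FOLLOW(S) ⊇ FIRST(A) = {c}; new: +{c}
  S→S A: FOLLOW(A) ⊇ FOLLOW(S) ⊇ {$,c}; new: +{$,c}
  FOLLOW(S)={$,c}  FOLLOW(A)={$,c}
[2] (stable)
  FOLLOW(S)={$,c}  FOLLOW(A)={$,c}

FOLLOW(S) = ["$", "c"]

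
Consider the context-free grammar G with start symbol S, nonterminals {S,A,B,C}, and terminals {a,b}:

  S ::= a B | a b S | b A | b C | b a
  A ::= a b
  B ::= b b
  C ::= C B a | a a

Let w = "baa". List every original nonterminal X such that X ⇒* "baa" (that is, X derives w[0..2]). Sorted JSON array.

Convert to CNF:
  S -> T0 B | T0 X3 | T1 A | T1 C | T1 T0
  A -> T0 T1
  B -> T1 T1
  C -> C X2 | T0 T0
  T0 -> a
  T1 -> b
  X2 -> B T0
  X3 -> T1 S

CYK fill — only the sub-triangle for w[0..2]:
  cell(0,0) b: {T1}  orig:{}
  cell(1,1) a: {T0}  orig:{}
  cell(2,2) a: {T0}  orig:{}
  cell(0,1) ba: {S}
  cell(1,2) aa: {C}
  cell(0,2) baa: {S}

Original NTs in T[0,2] deriving "baa": ["S"]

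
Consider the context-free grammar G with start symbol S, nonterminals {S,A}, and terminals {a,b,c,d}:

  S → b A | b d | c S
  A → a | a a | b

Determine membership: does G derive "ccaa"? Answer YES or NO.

Convert to CNF:
  S -> T1 A | T1 T2 | T3 S
  A -> T0 T0 | a | b
  T0 -> a
  T1 -> b
  T2 -> d
  T3 -> c

Fill CYK table bottom-up:
  T[0,0] 'c' = {T3}  orig:{}
  T[1,1] 'c' = {T3}  orig:{}
  T[2,2] 'a' = {A,T0}  orig:{A}
  T[3,3] 'a' = {A,T0}  orig:{A}
  T[0,1] 'cc' = ∅
  T[1,2] 'ca' = ∅
  T[2,3] 'aa' = {A}
  T[0,2] 'cca' = ∅
  T[1,3] 'caa' = ∅
  T[0,3] 'ccaa' = ∅

S ∉ T[0,3] ⇒ NO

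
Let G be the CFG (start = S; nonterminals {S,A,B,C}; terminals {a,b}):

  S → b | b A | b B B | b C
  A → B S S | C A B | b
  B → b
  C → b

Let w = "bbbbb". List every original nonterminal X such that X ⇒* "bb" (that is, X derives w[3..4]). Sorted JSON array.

Convert to CNF:
  S -> T0 A | T0 C | T0 X3 | b
  A -> B X1 | C X2 | b
  B -> b
  C -> b
  T0 -> b
  X1 -> S S
  X2 -> A B
  X3 -> B B

CYK table (by increasing span) (cells [i..j] with 3 ≤ i ≤ j ≤ 4 only):
  [3..3]={A,B,C,S,T0}  "b"  orig:{A,B,C,S}
  [4..4]={A,B,C,S,T0}  "b"  orig:{A,B,C,S}
  [3..4]={S,X1,X2,X3}  "bb"  orig:{S}

Original NTs in T[3,4] deriving "bb": ["S"]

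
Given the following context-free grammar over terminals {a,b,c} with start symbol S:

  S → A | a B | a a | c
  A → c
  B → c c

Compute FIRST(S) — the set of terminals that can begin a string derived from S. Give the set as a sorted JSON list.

Compute FIRST by fixpoint:
[1]
  A via A→c: +{c}
  B via B→c c: +{c}
  S via S→A: +{c}
  S via S→a B: +{a}
  FIRST[S]={a,c}  FIRST[A]={c}  FIRST[B]={c}
[2] done
  FIRST[S]={a,c}  FIRST[A]={c}  FIRST[B]={c}

FIRST(S) = ["a", "c"]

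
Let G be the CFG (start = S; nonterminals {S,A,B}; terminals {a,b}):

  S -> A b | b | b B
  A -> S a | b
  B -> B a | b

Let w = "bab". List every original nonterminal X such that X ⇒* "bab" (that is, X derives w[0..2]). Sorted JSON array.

Convert to CNF:
  S -> A T1 | T1 B | b
  A -> S T0 | b
  B -> B T0 | b
  T0 -> a
  T1 -> b

CYK fill — only the sub-triangle for w[0..2]:
  T[0,0] 'b' = {A,B,S,T1}  orig:{A,B,S}
  T[1,1] 'a' = {T0}  orig:{}
  T[2,2] 'b' = {A,B,S,T1}  orig:{A,B,S}
  T[0,1] 'ba' = {A,B}
  T[1,2] 'ab' = ∅
  T[0,2] 'bab' = {S}

Original NTs in T[0,2] deriving "bab": ["S"]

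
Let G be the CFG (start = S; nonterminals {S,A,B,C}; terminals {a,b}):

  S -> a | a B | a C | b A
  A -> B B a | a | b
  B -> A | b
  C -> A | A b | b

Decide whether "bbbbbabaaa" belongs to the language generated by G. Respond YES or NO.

CNF form of G:
  S -> T0 B | T0 C | T1 A | a
  A -> B X2 | a | b
  B -> B X3 | a | b
  C -> A T1 | B X4 | a | b
  T0 -> a
  T1 -> b
  X2 -> B T0
  X3 -> B T0
  X4 -> B T0

CYK table (by increasing span):
  T[0,0] 'b' = {A,B,C,T1}  orig:{A,B,C}
  T[1,1] 'b' = {A,B,C,T1}  orig:{A,B,C}
  T[2,2] 'b' = {A,B,C,T1}  orig:{A,B,C}
  T[3,3] 'b' = {A,B,C,T1}  orig:{A,B,C}
  T[4,4] 'b' = {A,B,C,T1}  orig:{A,B,C}
  T[5,5] 'a' = {A,B,C,S,T0}  orig:{A,B,C,S}
  T[6,6] 'b' = {A,B,C,T1}  orig:{A,B,C}
  T[7,7] 'a' = {A,B,C,S,T0}  orig:{A,B,C,S}
  T[8,8] 'a' = {A,B,C,S,T0}  orig:{A,B,C,S}
  T[9,9] 'a' = {A,B,C,S,T0}  orig:{A,B,C,S}
  T[0,1] 'bb' = {C,S}
  T[1,2] 'bb' = {C,S}
  T[2,3] 'bb' = {C,S}
  T[3,4] 'bb' = {C,S}
  T[4,5] 'ba' = {S,X2,X3,X4}  orig:{S}
  T[5,6] 'ab' = {C,S}
  T[6,7] 'ba' = {S,X2,X3,X4}  orig:{S}
  T[7,8] 'aa' = {S,X2,X3,X4}  orig:{S}
  T[8,9] 'aa' = {S,X2,X3,X4}  orig:{S}
  T[0,2] 'bbb' = ∅
  T[1,3] 'bbb' = ∅
  T[2,4] 'bbb' = ∅
  T[3,5] 'bba' = {A,B,C}
  T[4,6] 'bab' = ∅
  T[5,7] 'aba' = {A,B,C}
  T[6,8] 'baa' = {A,B,C}
  T[7,9] 'aaa' = {A,B,C}
  T[0,3] 'bbbb' = ∅
  T[1,4] 'bbbb' = ∅
  T[2,5] 'bbba' = {S}
  T[3,6] 'bbab' = {C}
  T[4,7] 'baba' = {S}
  T[5,8] 'abaa' = {S,X2,X3,X4}  orig:{S}
  T[6,9] 'baaa' = {S,X2,X3,X4}  orig:{S}
  T[0,4] 'bbbbb' = ∅
  T[1,5] 'bbbba' = ∅
  T[2,6] 'bbbab' = ∅
  T[3,7] 'bbaba' = {A,B,C}
  T[4,8] 'babaa' = {A,B,C}
  T[5,9] 'abaaa' = {A,B,C}
  T[0,5] 'bbbbba' = ∅
  T[1,6] 'bbbbab' = ∅
  T[2,7] 'bbbaba' = {S}
  T[3,8] 'bbabaa' = {S,X2,X3,X4}  orig:{S}
  T[4,9] 'babaaa' = {S,X2,X3,X4}  orig:{S}
  T[0,6] 'bbbbbab' = ∅
  T[1,7] 'bbbbaba' = ∅
  T[2,8] 'bbbabaa' = {A,B,C}
  T[3,9] 'bbabaaa' = {A,B,C}
  T[0,7] 'bbbbbaba' = ∅
  T[1,8] 'bbbbabaa' = {S}
  T[2,9] 'bbbabaaa' = {S,X2,X3,X4}  orig:{S}
  T[0,8] 'bbbbbabaa' = ∅
  T[1,9] 'bbbbabaaa' = {A,B,C}
  T[0,9] 'bbbbbabaaa' = {S}

S ∈ T[0,9] ⇒ YES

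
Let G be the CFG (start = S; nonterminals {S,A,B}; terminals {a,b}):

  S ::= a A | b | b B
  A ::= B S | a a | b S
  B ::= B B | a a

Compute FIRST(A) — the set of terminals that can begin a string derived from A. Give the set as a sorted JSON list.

FIRST iteration:
pass 1:
  A via A→a a: +{a}
  A via A→b S: +{b}
  B via B→a a: +{a}
  S via S→a A: +{a}
  S via S→b: +{b}
  S: {a,b}  A: {a,b}  B: {a}
pass 2: (stable)
  S: {a,b}  A: {a,b}  B: {a}

FIRST(A) = ["a", "b"]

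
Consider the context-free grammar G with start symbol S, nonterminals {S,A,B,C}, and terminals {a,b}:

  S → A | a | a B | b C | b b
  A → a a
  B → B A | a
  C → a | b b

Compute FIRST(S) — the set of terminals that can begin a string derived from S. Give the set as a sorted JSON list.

Compute FIRST by fixpoint:
round 1:
  A via A→a a: +{a}
  B via B→a: +{a}
  C via C→a: +{a}
  C via C→b b: +{b}
  S via S→A: +{a}
  S via S→b C: +{b}
  FIRST[S]={a,b}  FIRST[A]={a}  FIRST[B]={a}  FIRST[C]={a,b}
round 2: (no change)
  FIRST[S]={a,b}  FIRST[A]={a}  FIRST[B]={a}  FIRST[C]={a,b}

FIRST(S) = ["a", "b"]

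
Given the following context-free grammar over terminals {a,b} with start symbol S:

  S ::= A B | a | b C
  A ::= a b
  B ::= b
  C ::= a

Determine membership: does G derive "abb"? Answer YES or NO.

Convert to CNF:
  S -> A B | T1 C | a
  A -> T0 T1
  B -> b
  C -> a
  T0 -> a
  T1 -> b

CYK table (by increasing span):
  cell(0,0) a: {C,S,T0}  orig:{C,S}
  cell(1,1) b: {B,T1}  orig:{B}
  cell(2,2) b: {B,T1}  orig:{B}
  cell(0,1) ab: {A}
  cell(1,2) bb: ∅
  cell(0,2) abb: {S}

S ∈ T[0,2] ⇒ YES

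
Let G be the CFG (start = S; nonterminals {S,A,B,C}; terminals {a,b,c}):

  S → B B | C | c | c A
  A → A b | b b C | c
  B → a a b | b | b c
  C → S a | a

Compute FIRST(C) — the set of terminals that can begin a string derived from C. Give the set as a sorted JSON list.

Compute FIRST by fixpoint:
round 1:
  A via A→b b C: +{b}
  A via A→c: +{c}
  B via B→a a b: +{a}
  B via B→b: +{b}
  C via C→a: +{a}
  S via S→B B: +{a,b}
  S via S→c: +{c}
  S: {a,b,c}  A: {b,c}  B: {a,b}  C: {a}
round 2:
  C via C→S a: +{b,c}
  S: {a,b,c}  A: {b,c}  B: {a,b}  C: {a,b,c}
round 3: done
  S: {a,b,c}  A: {b,c}  B: {a,b}  C: {a,b,c}

FIRST(C) = ["a", "b", "c"]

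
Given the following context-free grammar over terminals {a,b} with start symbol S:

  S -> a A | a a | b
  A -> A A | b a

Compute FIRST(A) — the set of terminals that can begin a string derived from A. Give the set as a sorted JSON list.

Compute FIRST by fixpoint:
iter 1:
  A via A→b a: +{b}
  S via S→a A: +{a}
  S via S→b: +{b}
  FIRST(S)={a,b}  FIRST(A)={b}
iter 2: — fixpoint
  FIRST(S)={a,b}  FIRST(A)={b}

FIRST(A) = ["b"]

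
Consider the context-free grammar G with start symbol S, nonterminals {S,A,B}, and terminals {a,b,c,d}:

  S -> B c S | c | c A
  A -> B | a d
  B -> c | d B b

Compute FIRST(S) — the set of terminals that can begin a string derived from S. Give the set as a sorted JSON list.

FIRST sets, iterate to fixpoint:
[1]
  A via A→a d: +{a}
  B via B→c: +{c}
  B via B→d B b: +{d}
  S via S→B c S: +{c,d}
  FIRST(S)={c,d}  FIRST(A)={a}  FIRST(B)={c,d}
[2]
  A via A→B: +{c,d}
  FIRST(S)={c,d}  FIRST(A)={a,c,d}  FIRST(B)={c,d}
[3] — fixpoint
  FIRST(S)={c,d}  FIRST(A)={a,c,d}  FIRST(B)={c,d}

FIRST(S) = ["c", "d"]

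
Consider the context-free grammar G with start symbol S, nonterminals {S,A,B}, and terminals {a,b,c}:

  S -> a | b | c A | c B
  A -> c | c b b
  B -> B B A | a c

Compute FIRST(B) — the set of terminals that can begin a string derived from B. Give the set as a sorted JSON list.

FIRST iteration:
pass 1:
  A via A→c: +{c}
  B via B→a c: +{a}
  S via S→a: +{a}
  S via S→b: +{b}
  S via S→c A: +{c}
  FIRST(S)={a,b,c}  FIRST(A)={c}  FIRST(B)={a}
pass 2: (no change)
  FIRST(S)={a,b,c}  FIRST(A)={c}  FIRST(B)={a}

FIRST(B) = ["a"]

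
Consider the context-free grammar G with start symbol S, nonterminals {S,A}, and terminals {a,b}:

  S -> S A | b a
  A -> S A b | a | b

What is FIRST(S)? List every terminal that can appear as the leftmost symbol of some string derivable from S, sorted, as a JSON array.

FIRST sets, iterate to fixpoint:
round 1:
  A via A→a: +{a}
  A via A→b: +{b}
  S via S→b a: +{b}
  S: {b}  A: {a,b}
round 2: done
  S: {b}  A: {a,b}

FIRST(S) = ["b"]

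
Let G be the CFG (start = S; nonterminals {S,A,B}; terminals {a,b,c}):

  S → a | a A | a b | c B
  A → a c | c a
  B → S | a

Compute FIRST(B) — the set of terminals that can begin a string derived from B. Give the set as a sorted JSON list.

Compute FIRST by fixpoint:
iter 1:
  A via A→a c: +{a}
  A via A→c a: +{c}
  B via B→a: +{a}
  S via S→a: +{a}
  S via S→c B: +{c}
  FIRST[S]={a,c}  FIRST[A]={a,c}  FIRST[B]={a}
iter 2:
  B via B→S: +{c}
  FIRST[S]={a,c}  FIRST[A]={a,c}  FIRST[B]={a,c}
iter 3: (no change)
  FIRST[S]={a,c}  FIRST[A]={a,c}  FIRST[B]={a,c}

FIRST(B) = ["a", "c"]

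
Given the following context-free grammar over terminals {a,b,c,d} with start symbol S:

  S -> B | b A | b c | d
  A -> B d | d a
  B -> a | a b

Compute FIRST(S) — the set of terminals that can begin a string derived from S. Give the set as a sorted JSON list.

FIRST sets, iterate to fixpoint:
pass 1:
  A via A→d a: +{d}
  B via B→a: +{a}
  S via S→B: +{a}
  S via S→b A: +{b}
  S via S→d: +{d}
  FIRST(S)={a,b,d}  FIRST(A)={d}  FIRST(B)={a}
pass 2:
  A via A→B d: +{a}
  FIRST(S)={a,b,d}  FIRST(A)={a,d}  FIRST(B)={a}
pass 3: — fixpoint
  FIRST(S)={a,b,d}  FIRST(A)={a,d}  FIRST(B)={a}

FIRST(S) = ["a", "b", "d"]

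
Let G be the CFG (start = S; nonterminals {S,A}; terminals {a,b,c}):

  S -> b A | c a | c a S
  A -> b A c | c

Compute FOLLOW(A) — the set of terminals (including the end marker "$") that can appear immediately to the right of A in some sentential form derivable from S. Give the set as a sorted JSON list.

FIRST iteration:
round 1:
  A via A→b A c: +{b}
  A via A→c: +{c}
  S via S→b A: +{b}
  S via S→c a: +{c}
  FIRST(S)={b,c}  FIRST(A)={b,c}
round 2: (no change)
  FIRST(S)={b,c}  FIRST(A)={b,c}

FOLLOW iteration:
initialize: $ ∈ FOLLOW(S)
[1]
  A→b A c: FOLLOW(A) ⊇ FIRST(c) = {c}; new: +{c}
  S→b A: FOLLOW(A) ⊇ FOLLOW(S) ⊇ {$}; new: +{$}
  S: {$}  A: {$,c}
[2] (no change)
  S: {$}  A: {$,c}

FOLLOW(A) = ["$", "c"]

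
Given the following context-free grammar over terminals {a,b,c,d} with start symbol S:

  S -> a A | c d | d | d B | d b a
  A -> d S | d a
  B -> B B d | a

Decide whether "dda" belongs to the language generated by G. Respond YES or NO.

Convert to CNF:
  S -> T0 B | T0 X5 | T1 A | T2 T0 | d
  A -> T0 S | T0 T1
  B -> B X4 | a
  T0 -> d
  T1 -> a
  T2 -> c
  T3 -> b
  X4 -> B T0
  X5 -> T3 T1

Fill CYK table bottom-up:
  T[0,0] 'd' = {S,T0}  orig:{S}
  T[1,1] 'd' = {S,T0}  orig:{S}
  T[2,2] 'a' = {B,T1}  orig:{B}
  T[0,1] 'dd' = {A}
  T[1,2] 'da' = {A,S}
  T[0,2] 'dda' = {A}

S ∉ T[0,2] ⇒ NO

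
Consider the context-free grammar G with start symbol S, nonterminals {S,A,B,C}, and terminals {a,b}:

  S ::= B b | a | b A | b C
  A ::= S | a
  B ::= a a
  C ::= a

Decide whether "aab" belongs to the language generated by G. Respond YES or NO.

Convert to CNF:
  S -> B T0 | T0 A | T0 C | a
  A -> B T0 | T0 A | T0 C | a
  B -> T1 T1
  C -> a
  T0 -> b
  T1 -> a

Fill CYK table bottom-up:
  cell(0,0) a: {A,C,S,T1}  orig:{A,C,S}
  cell(1,1) a: {A,C,S,T1}  orig:{A,C,S}
  cell(2,2) b: {T0}  orig:{}
  cell(0,1) aa: {B}
  cell(1,2) ab: ∅
  cell(0,2) aab: {A,S}

S ∈ T[0,2] ⇒ YES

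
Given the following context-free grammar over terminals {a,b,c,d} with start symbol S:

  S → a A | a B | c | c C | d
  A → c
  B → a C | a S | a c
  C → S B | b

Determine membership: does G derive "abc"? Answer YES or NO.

CNF form of G:
  S -> T0 A | T0 B | T1 C | c | d
  A -> c
  B -> T0 C | T0 S | T0 T1
  C -> S B | b
  T0 -> a
  T1 -> c

CYK fill:
  T[0,0] 'a' = {T0}  orig:{}
  T[1,1] 'b' = {C}
  T[2,2] 'c' = {A,S,T1}  orig:{A,S}
  T[0,1] 'ab' = {B}
  T[1,2] 'bc' = ∅
  T[0,2] 'abc' = ∅

S ∉ T[0,2] ⇒ NO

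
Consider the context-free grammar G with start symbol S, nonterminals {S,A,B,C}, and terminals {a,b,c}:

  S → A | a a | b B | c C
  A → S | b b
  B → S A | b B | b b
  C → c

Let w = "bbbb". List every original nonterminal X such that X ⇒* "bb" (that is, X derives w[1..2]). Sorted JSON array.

CNF form of G:
  S -> T0 T0 | T1 B | T1 T1 | T2 C
  A -> T0 T0 | T1 B | T1 T1 | T2 C
  B -> S A | T1 B | T1 T1
  C -> c
  T0 -> a
  T1 -> b
  T2 -> c

CYK fill, restricted to cells inside w[1..2]:
  T[1,1] 'b' = {T1}  orig:{}
  T[2,2] 'b' = {T1}  orig:{}
  T[1,2] 'bb' = {A,B,S}

Original NTs in T[1,2] deriving "bb": ["A", "B", "S"]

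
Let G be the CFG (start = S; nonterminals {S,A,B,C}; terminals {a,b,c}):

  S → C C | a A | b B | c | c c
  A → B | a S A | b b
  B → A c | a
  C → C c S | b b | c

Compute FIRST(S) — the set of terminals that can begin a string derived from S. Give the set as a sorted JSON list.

FIRST iteration:
round 1:
  A via A→a S A: +{a}
  A via A→b b: +{b}
  B via B→A c: +{a,b}
  C via C→b b: +{b}
  C via C→c: +{c}
  S via S→C C: +{b,c}
  S via S→a A: +{a}
  S: {a,b,c}  A: {a,b}  B: {a,b}  C: {b,c}
round 2: (stable)
  S: {a,b,c}  A: {a,b}  B: {a,b}  C: {b,c}

FIRST(S) = ["a", "b", "c"]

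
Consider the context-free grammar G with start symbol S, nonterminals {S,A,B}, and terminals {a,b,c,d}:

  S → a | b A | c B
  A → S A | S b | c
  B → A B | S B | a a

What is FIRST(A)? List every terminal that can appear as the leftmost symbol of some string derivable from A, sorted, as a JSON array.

FIRST sets, iterate to fixpoint:
[1]
  A via A→c: +{c}
  B via B→A B: +{c}
  B via B→a a: +{a}
  S via S→a: +{a}
  S via S→b A: +{b}
  S via S→c B: +{c}
  FIRST(S)={a,b,c}  FIRST(A)={c}  FIRST(B)={a,c}
[2]
  A via A→S A: +{a,b}
  B via B→A B: +{b}
  FIRST(S)={a,b,c}  FIRST(A)={a,b,c}  FIRST(B)={a,b,c}
[3] (stable)
  FIRST(S)={a,b,c}  FIRST(A)={a,b,c}  FIRST(B)={a,b,c}

FIRST(A) = ["a", "b", "c"]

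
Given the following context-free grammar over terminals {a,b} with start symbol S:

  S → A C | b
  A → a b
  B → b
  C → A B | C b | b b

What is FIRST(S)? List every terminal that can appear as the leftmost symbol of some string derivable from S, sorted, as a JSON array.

FIRST iteration:
iter 1:
  A via A→a b: +{a}
  B via B→b: +{b}
  C via C→A B: +{a}
  C via C→b b: +{b}
  S via S→A C: +{a}
  S via S→b: +{b}
  FIRST[S]={a,b}  FIRST[A]={a}  FIRST[B]={b}  FIRST[C]={a,b}
iter 2: — fixpoint
  FIRST[S]={a,b}  FIRST[A]={a}  FIRST[B]={b}  FIRST[C]={a,b}

FIRST(S) = ["a", "b"]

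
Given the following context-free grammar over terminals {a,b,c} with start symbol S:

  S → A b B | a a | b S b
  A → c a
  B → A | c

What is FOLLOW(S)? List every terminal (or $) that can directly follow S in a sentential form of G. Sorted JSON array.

FIRST sets, iterate to fixpoint:
[1]
  A via A→c a: +{c}
  B via B→A: +{c}
  S via S→A b B: +{c}
  S via S→a a: +{a}
  S via S→b S b: +{b}
  FIRST(S)={a,b,c}  FIRST(A)={c}  FIRST(B)={c}
[2] (stable)
  FIRST(S)={a,b,c}  FIRST(A)={c}  FIRST(B)={c}

Compute FOLLOW by fixpoint:
seed FOLLOW(S) with $
iter 1:
  S→A b B: FOLLOW(A) ⊇ FIRST(b) = {b}; new: +{b}
  S→A b B: FOLLOW(B) ⊇ FOLLOW(S) ⊇ {$}; new: +{$}
  S→b S b: FOLLOW(S) ⊇ FIRST(b) = {b}; new: +{b}
  FOLLOW(S)={$,b}  FOLLOW(A)={b}  FOLLOW(B)={$}
iter 2:
  B→A: FOLLOW(A) ⊇ FOLLOW(B) ⊇ {$}; new: +{$}
  S→A b B: FOLLOW(B) ⊇ FOLLOW(S) ⊇ {$,b}; new: +{b}
  FOLLOW(S)={$,b}  FOLLOW(A)={$,b}  FOLLOW(B)={$,b}
iter 3: (stable)
  FOLLOW(S)={$,b}  FOLLOW(A)={$,b}  FOLLOW(B)={$,b}

FOLLOW(S) = ["$", "b"]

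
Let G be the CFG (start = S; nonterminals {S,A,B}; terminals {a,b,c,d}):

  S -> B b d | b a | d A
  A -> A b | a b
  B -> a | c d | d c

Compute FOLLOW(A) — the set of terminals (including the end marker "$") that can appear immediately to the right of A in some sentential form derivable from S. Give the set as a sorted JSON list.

FIRST sets, iterate to fixpoint:
iter 1:
  A via A→a b: +{a}
  B via B→a: +{a}
  B via B→c d: +{c}
  B via B→d c: +{d}
  S via S→B b d: +{a,c,d}
  S via S→b a: +{b}
  FIRST(S)={a,b,c,d}  FIRST(A)={a}  FIRST(B)={a,c,d}
iter 2: — fixpoint
  FIRST(S)={a,b,c,d}  FIRST(A)={a}  FIRST(B)={a,c,d}

Compute FOLLOW by fixpoint:
initialize: $ ∈ FOLLOW(S)
iter 1:
  A→A b: FOLLOW(A) ⊇ FIRST(b) = {b}; new: +{b}
  S→B b d: FOLLOW(B) ⊇ FIRST(b) = {b}; new: +{b}
  S→d A: FOLLOW(A) ⊇ FOLLOW(S) ⊇ {$}; new: +{$}
  FOLLOW(S)={$}  FOLLOW(A)={$,b}  FOLLOW(B)={b}
iter 2: (no change)
  FOLLOW(S)={$}  FOLLOW(A)={$,b}  FOLLOW(B)={b}

FOLLOW(A) = ["$", "b"]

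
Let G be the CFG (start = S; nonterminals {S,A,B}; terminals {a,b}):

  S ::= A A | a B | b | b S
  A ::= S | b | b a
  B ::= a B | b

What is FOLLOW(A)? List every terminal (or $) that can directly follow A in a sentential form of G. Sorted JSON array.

FIRST sets, iterate to fixpoint:
iter 1:
  A via A→b: +{b}
  B via B→a B: +{a}
  B via B→b: +{b}
  S via S→A A: +{b}
  S via S→a B: +{a}
  S: {a,b}  A: {b}  B: {a,b}
iter 2:
  A via A→S: +{a}
  S: {a,b}  A: {a,b}  B: {a,b}
iter 3: done
  S: {a,b}  A: {a,b}  B: {a,b}

FOLLOW sets:
initialize: $ ∈ FOLLOW(S)
iter 1:
  S→A A: FOLLOW(A) ⊇ FIRST(A) = {a,b}; new: +{a,b}
  S→A A: FOLLOW(A) ⊇ FOLLOW(S) ⊇ {$}; new: +{$}
  S→a B: FOLLOW(B) ⊇ FOLLOW(S) ⊇ {$}; new: +{$}
  S: {$}  A: {$,a,b}  B: {$}
iter 2:
  A→S: FOLLOW(S) ⊇ FOLLOW(A) ⊇ {$,a,b}; new: +{a,b}
  S→a B: FOLLOW(B) ⊇ FOLLOW(S) ⊇ {$,a,b}; new: +{a,b}
  S: {$,a,b}  A: {$,a,b}  B: {$,a,b}
iter 3: done
  S: {$,a,b}  A: {$,a,b}  B: {$,a,b}

FOLLOW(A) = ["$", "a", "b"]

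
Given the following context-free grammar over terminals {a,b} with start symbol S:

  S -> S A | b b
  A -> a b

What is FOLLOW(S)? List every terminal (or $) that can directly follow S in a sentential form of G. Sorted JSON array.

FIRST sets, iterate to fixpoint:
pass 1:
  A via A→a b: +{a}
  S via S→b b: +{b}
  FIRST[S]={b}  FIRST[A]={a}
pass 2: — fixpoint
  FIRST[S]={b}  FIRST[A]={a}

FOLLOW sets:
initialize: $ ∈ FOLLOW(S)
[1]
  S→S A: FOLLOW(S) ⊇ FIRST(A) = {a}; new: +{a}
  S→S A: FOLLOW(A) ⊇ FOLLOW(S) ⊇ {$,a}; new: +{$,a}
  FOLLOW(S)={$,a}  FOLLOW(A)={$,a}
[2] (stable)
  FOLLOW(S)={$,a}  FOLLOW(A)={$,a}

FOLLOW(S) = ["$", "a"]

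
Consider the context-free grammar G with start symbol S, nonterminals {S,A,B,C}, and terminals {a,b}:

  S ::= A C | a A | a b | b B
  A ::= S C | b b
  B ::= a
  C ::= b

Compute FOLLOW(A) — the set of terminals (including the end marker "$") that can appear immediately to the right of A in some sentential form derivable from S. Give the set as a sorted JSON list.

FIRST sets, iterate to fixpoint:
pass 1:
  A via A→b b: +{b}
  B via B→a: +{a}
  C via C→b: +{b}
  S via S→A C: +{b}
  S via S→a A: +{a}
  FIRST(S)={a,b}  FIRST(A)={b}  FIRST(B)={a}  FIRST(C)={b}
pass 2:
  A via A→S C: +{a}
  FIRST(S)={a,b}  FIRST(A)={a,b}  FIRST(B)={a}  FIRST(C)={b}
pass 3: done
  FIRST(S)={a,b}  FIRST(A)={a,b}  FIRST(B)={a}  FIRST(C)={b}

FOLLOW sets:
FOLLOW(S) := {$}
iter 1:
  A→S C: FOLLOW(S) ⊇ FIRST(C) = {b}; new: +{b}
  S→A C: FOLLOW(A) ⊇ FIRST(C) = {b}; new: +{b}
  S→A C: FOLLOW(C) ⊇ FOLLOW(S) ⊇ {$,b}; new: +{$,b}
  S→a A: FOLLOW(A) ⊇ FOLLOW(S) ⊇ {$,b}; new: +{$}
  S→b B: FOLLOW(B) ⊇ FOLLOW(S) ⊇ {$,b}; new: +{$,b}
  S: {$,b}  A: {$,b}  B: {$,b}  C: {$,b}
iter 2: (no change)
  S: {$,b}  A: {$,b}  B: {$,b}  C: {$,b}

FOLLOW(A) = ["$", "b"]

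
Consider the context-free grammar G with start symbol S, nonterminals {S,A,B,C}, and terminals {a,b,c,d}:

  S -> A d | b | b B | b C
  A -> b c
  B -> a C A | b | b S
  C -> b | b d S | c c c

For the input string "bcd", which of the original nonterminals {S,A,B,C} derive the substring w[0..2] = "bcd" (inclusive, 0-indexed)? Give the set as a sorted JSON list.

CNF form of G:
  S -> A T3 | T0 B | T0 C | b
  A -> T0 T1
  B -> T0 S | T2 X4 | b
  C -> T0 X5 | T1 X6 | b
  T0 -> b
  T1 -> c
  T2 -> a
  T3 -> d
  X4 -> C A
  X5 -> T3 S
  X6 -> T1 T1

Fill CYK table bottom-up — only the sub-triangle for w[0..2]:
  [0..0]={B,C,S,T0}  "b"  orig:{B,C,S}
  [1..1]={T1}  "c"  orig:{}
  [2..2]={T3}  "d"  orig:{}
  [0..1]={A}  "bc"
  [1..2]=∅  "cd"
  [0..2]={S}  "bcd"

Original NTs in T[0,2] deriving "bcd": ["S"]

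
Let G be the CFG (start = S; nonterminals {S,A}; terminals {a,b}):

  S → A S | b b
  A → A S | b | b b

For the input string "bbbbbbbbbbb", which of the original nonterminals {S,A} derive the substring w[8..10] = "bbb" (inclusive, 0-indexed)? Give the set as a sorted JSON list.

CNF form of G:
  S -> A S | T0 T0
  A -> A S | T0 T0 | b
  T0 -> b

Fill CYK table bottom-up, restricted to cells inside w[8..10]:
  [8..8]={A,T0}  "b"  orig:{A}
  [9..9]={A,T0}  "b"  orig:{A}
  [10..10]={A,T0}  "b"  orig:{A}
  [8..9]={A,S}  "bb"
  [9..10]={A,S}  "bb"
  [8..10]={A,S}  "bbb"

Original NTs in T[8,10] deriving "bbb": ["A", "S"]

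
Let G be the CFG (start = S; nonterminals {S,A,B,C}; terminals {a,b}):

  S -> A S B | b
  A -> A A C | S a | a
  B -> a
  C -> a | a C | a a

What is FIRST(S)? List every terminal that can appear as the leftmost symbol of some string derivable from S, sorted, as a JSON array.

FIRST iteration:
round 1:
  A via A→a: +{a}
  B via B→a: +{a}
  C via C→a: +{a}
  S via S→A S B: +{a}
  S via S→b: +{b}
  S: {a,b}  A: {a}  B: {a}  C: {a}
round 2:
  A via A→S a: +{b}
  S: {a,b}  A: {a,b}  B: {a}  C: {a}
round 3: — fixpoint
  S: {a,b}  A: {a,b}  B: {a}  C: {a}

FIRST(S) = ["a", "b"]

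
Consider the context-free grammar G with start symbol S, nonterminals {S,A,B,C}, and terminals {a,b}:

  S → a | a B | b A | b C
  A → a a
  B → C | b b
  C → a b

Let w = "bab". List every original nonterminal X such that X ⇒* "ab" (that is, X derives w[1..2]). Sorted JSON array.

Convert to CNF:
  S -> T0 B | T1 A | T1 C | a
  A -> T0 T0
  B -> T0 T1 | T1 T1
  C -> T0 T1
  T0 -> a
  T1 -> b

Fill CYK table bottom-up — only the sub-triangle for w[1..2]:
  cell(1,1) a: {S,T0}  orig:{S}
  cell(2,2) b: {T1}  orig:{}
  cell(1,2) ab: {B,C}

Original NTs in T[1,2] deriving "ab": ["B", "C"]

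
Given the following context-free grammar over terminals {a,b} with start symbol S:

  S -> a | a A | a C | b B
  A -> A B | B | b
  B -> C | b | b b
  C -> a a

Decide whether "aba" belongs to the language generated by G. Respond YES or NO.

CNF form of G:
  S -> T0 A | T0 C | T1 B | a
  A -> A B | T0 T0 | T1 T1 | b
  B -> T0 T0 | T1 T1 | b
  C -> T0 T0
  T0 -> a
  T1 -> b

CYK fill:
  [0..0]={S,T0}  "a"  orig:{S}
  [1..1]={A,B,T1}  "b"  orig:{A,B}
  [2..2]={S,T0}  "a"  orig:{S}
  [0..1]={S}  "ab"
  [1..2]=∅  "ba"
  [0..2]=∅  "aba"

S ∉ T[0,2] ⇒ NO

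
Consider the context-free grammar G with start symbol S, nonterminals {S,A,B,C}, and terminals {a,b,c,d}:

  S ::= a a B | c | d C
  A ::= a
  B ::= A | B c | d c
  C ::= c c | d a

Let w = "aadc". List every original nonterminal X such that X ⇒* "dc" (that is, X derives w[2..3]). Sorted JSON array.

CNF form of G:
  S -> T1 C | T2 X3 | c
  A -> a
  B -> B T0 | T1 T0 | a
  C -> T0 T0 | T1 T2
  T0 -> c
  T1 -> d
  T2 -> a
  X3 -> T2 B

CYK table (by increasing span) (cells [i..j] with 2 ≤ i ≤ j ≤ 3 only):
  T[2,2] 'd' = {T1}  orig:{}
  T[3,3] 'c' = {S,T0}  orig:{S}
  T[2,3] 'dc' = {B}

Original NTs in T[2,3] deriving "dc": ["B"]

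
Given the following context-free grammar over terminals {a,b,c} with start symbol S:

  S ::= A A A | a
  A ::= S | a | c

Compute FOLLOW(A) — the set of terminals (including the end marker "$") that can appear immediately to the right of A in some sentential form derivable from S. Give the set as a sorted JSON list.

FIRST iteration:
round 1:
  A via A→a: +{a}
  A via A→c: +{c}
  S via S→A A A: +{a,c}
  S: {a,c}  A: {a,c}
round 2: (stable)
  S: {a,c}  A: {a,c}

Compute FOLLOW by fixpoint:
FOLLOW(S) := {$}
pass 1:
  S→A A A: FOLLOW(A) ⊇ FIRST(A) = {a,c}; new: +{a,c}
  S→A A A: FOLLOW(A) ⊇ FOLLOW(S) ⊇ {$}; new: +{$}
  S: {$}  A: {$,a,c}
pass 2:
  A→S: FOLLOW(S) ⊇ FOLLOW(A) ⊇ {$,a,c}; new: +{a,c}
  S: {$,a,c}  A: {$,a,c}
pass 3: done
  S: {$,a,c}  A: {$,a,c}

FOLLOW(A) = ["$", "a", "c"]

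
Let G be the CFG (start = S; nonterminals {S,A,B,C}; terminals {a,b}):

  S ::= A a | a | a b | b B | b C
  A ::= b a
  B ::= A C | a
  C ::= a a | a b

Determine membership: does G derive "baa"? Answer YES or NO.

Convert to CNF:
  S -> A T1 | T0 B | T0 C | T1 T0 | a
  A -> T0 T1
  B -> A C | a
  C -> T1 T0 | T1 T1
  T0 -> b
  T1 -> a

CYK table (by increasing span):
  T[0,0] 'b' = {T0}  orig:{}
  T[1,1] 'a' = {B,S,T1}  orig:{B,S}
  T[2,2] 'a' = {B,S,T1}  orig:{B,S}
  T[0,1] 'ba' = {A,S}
  T[1,2] 'aa' = {C}
  T[0,2] 'baa' = {S}

S ∈ T[0,2] ⇒ YES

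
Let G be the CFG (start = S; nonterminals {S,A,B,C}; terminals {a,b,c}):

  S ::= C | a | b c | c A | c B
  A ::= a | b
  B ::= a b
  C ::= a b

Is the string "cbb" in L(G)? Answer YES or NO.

Convert to CNF:
  S -> T0 T1 | T1 T2 | T2 A | T2 B | a
  A -> a | b
  B -> T0 T1
  C -> T0 T1
  T0 -> a
  T1 -> b
  T2 -> c

Fill CYK table bottom-up:
  [0..0]={T2}  "c"  orig:{}
  [1..1]={A,T1}  "b"  orig:{A}
  [2..2]={A,T1}  "b"  orig:{A}
  [0..1]={S}  "cb"
  [1..2]=∅  "bb"
  [0..2]=∅  "cbb"

S ∉ T[0,2] ⇒ NO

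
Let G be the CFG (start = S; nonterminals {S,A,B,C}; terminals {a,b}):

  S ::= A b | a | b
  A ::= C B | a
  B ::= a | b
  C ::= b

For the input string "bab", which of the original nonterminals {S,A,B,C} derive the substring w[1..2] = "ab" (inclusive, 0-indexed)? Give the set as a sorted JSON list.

Convert to CNF:
  S -> A T0 | a | b
  A -> C B | a
  B -> a | b
  C -> b
  T0 -> b

CYK table (by increasing span) — only the sub-triangle for w[1..2]:
  cell(1,1) a: {A,B,S}
  cell(2,2) b: {B,C,S,T0}  orig:{B,C,S}
  cell(1,2) ab: {S}

Original NTs in T[1,2] deriving "ab": ["S"]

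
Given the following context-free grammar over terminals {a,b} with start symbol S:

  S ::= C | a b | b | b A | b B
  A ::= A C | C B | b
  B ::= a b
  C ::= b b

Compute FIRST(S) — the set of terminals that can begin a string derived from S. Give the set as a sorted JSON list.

FIRST sets, iterate to fixpoint:
pass 1:
  A via A→b: +{b}
  B via B→a b: +{a}
  C via C→b b: +{b}
  S via S→C: +{b}
  S via S→a b: +{a}
  FIRST[S]={a,b}  FIRST[A]={b}  FIRST[B]={a}  FIRST[C]={b}
pass 2: (stable)
  FIRST[S]={a,b}  FIRST[A]={b}  FIRST[B]={a}  FIRST[C]={b}

FIRST(S) = ["a", "b"]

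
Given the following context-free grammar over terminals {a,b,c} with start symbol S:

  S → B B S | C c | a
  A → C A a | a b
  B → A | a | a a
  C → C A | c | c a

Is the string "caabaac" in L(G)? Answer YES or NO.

CNF form of G:
  S -> B X5 | C T2 | a
  A -> C X3 | T0 T1
  B -> C X4 | T0 T0 | T0 T1 | a
  C -> C A | T2 T0 | c
  T0 -> a
  T1 -> b
  T2 -> c
  X3 -> A T0
  X4 -> A T0
  X5 -> B S

Fill CYK table bottom-up:
  cell(0,0) c: {C,T2}  orig:{C}
  cell(1,1) a: {B,S,T0}  orig:{B,S}
  cell(2,2) a: {B,S,T0}  orig:{B,S}
  cell(3,3) b: {T1}  orig:{}
  cell(4,4) a: {B,S,T0}  orig:{B,S}
  cell(5,5) a: {B,S,T0}  orig:{B,S}
  cell(6,6) c: {C,T2}  orig:{C}
  cell(0,1) ca: {C}
  cell(1,2) aa: {B,X5}  orig:{B}
  cell(2,3) ab: {A,B}
  cell(3,4) ba: ∅
  cell(4,5) aa: {B,X5}  orig:{B}
  cell(5,6) ac: ∅
  cell(0,2) caa: ∅
  cell(1,3) aab: ∅
  cell(2,4) aba: {X3,X4,X5}  orig:{}
  cell(3,5) baa: ∅
  cell(4,6) aac: ∅
  cell(0,3) caab: {C}
  cell(1,4) aaba: {S}
  cell(2,5) abaa: {S}
  cell(3,6) baac: ∅
  cell(0,4) caaba: {A,B}
  cell(1,5) aabaa: {X5}  orig:{}
  cell(2,6) abaac: ∅
  cell(0,5) caabaa: {X3,X4,X5}  orig:{}
  cell(1,6) aabaac: ∅
  cell(0,6) caabaac: ∅

S ∉ T[0,6] ⇒ NO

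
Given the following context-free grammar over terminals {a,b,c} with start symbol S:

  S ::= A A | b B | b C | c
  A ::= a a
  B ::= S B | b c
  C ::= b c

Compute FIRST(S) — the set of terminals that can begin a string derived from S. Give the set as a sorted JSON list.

Compute FIRST by fixpoint:
[1]
  A via A→a a: +{a}
  B via B→b c: +{b}
  C via C→b c: +{b}
  S via S→A A: +{a}
  S via S→b B: +{b}
  S via S→c: +{c}
  FIRST[S]={a,b,c}  FIRST[A]={a}  FIRST[B]={b}  FIRST[C]={b}
[2]
  B via B→S B: +{a,c}
  FIRST[S]={a,b,c}  FIRST[A]={a}  FIRST[B]={a,b,c}  FIRST[C]={b}
[3] — fixpoint
  FIRST[S]={a,b,c}  FIRST[A]={a}  FIRST[B]={a,b,c}  FIRST[C]={b}

FIRST(S) = ["a", "b", "c"]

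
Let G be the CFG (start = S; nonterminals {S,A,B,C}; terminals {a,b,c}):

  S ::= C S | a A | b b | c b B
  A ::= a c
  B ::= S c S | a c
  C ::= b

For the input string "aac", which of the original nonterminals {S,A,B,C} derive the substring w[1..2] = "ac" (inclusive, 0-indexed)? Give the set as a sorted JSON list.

Convert to CNF:
  S -> C S | T0 A | T1 X4 | T2 T2
  A -> T0 T1
  B -> S X3 | T0 T1
  C -> b
  T0 -> a
  T1 -> c
  T2 -> b
  X3 -> T1 S
  X4 -> T2 B

CYK fill (cells [i..j] with 1 ≤ i ≤ j ≤ 2 only):
  cell(1,1) a: {T0}  orig:{}
  cell(2,2) c: {T1}  orig:{}
  cell(1,2) ac: {A,B}

Original NTs in T[1,2] deriving "ac": ["A", "B"]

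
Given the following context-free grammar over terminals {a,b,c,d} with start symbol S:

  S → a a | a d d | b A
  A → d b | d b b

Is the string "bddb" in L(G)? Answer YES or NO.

Convert to CNF:
  S -> T1 A | T2 T2 | T2 X4
  A -> T0 T1 | T0 X3
  T0 -> d
  T1 -> b
  T2 -> a
  X3 -> T1 T1
  X4 -> T0 T0

CYK fill:
  T[0,0] 'b' = {T1}  orig:{}
  T[1,1] 'd' = {T0}  orig:{}
  T[2,2] 'd' = {T0}  orig:{}
  T[3,3] 'b' = {T1}  orig:{}
  T[0,1] 'bd' = ∅
  T[1,2] 'dd' = {X4}  orig:{}
  T[2,3] 'db' = {A}
  T[0,2] 'bdd' = ∅
  T[1,3] 'ddb' = ∅
  T[0,3] 'bddb' = ∅

S ∉ T[0,3] ⇒ NO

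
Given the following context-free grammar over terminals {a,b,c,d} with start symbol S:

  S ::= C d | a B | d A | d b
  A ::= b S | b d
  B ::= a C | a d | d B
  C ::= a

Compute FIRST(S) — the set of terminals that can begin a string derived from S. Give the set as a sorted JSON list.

Compute FIRST by fixpoint:
iter 1:
  A via A→b S: +{b}
  B via B→a C: +{a}
  B via B→d B: +{d}
  C via C→a: +{a}
  S via S→C d: +{a}
  S via S→d A: +{d}
  FIRST(S)={a,d}  FIRST(A)={b}  FIRST(B)={a,d}  FIRST(C)={a}
iter 2: (no change)
  FIRST(S)={a,d}  FIRST(A)={b}  FIRST(B)={a,d}  FIRST(C)={a}

FIRST(S) = ["a", "d"]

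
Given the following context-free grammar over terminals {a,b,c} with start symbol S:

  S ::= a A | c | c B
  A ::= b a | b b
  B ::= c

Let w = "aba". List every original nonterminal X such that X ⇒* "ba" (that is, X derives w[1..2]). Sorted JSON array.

CNF form of G:
  S -> T1 A | T2 B | c
  A -> T0 T0 | T0 T1
  B -> c
  T0 -> b
  T1 -> a
  T2 -> c

CYK table (by increasing span) — only the sub-triangle for w[1..2]:
  T[1,1] 'b' = {T0}  orig:{}
  T[2,2] 'a' = {T1}  orig:{}
  T[1,2] 'ba' = {A}

Original NTs in T[1,2] deriving "ba": ["A"]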